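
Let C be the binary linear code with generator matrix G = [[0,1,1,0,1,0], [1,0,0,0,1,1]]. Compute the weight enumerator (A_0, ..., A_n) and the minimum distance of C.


Weight distribution: A_0 = 1, A_3 = 2, A_4 = 1. Minimum distance d = 3.

Enumerate all 2^2 = 4 messages m ∈ F_2^2.
For each, compute codeword c = mG in F_2^6, then tally its weight.
  m = 00 → c = 000000, weight = 0.
  m = 10 → c = 011010, weight = 3.
  m = 01 → c = 100011, weight = 3.
  m = 11 → c = 111001, weight = 4.
Tally weights:
  weight 0: 1 codewords.
  weight 3: 2 codewords.
  weight 4: 1 codewords.
Minimum distance d = smallest w > 0 with A_w > 0 = 3.
Sanity: Σ A_w = 4 = 2^2 = 4 ✓.


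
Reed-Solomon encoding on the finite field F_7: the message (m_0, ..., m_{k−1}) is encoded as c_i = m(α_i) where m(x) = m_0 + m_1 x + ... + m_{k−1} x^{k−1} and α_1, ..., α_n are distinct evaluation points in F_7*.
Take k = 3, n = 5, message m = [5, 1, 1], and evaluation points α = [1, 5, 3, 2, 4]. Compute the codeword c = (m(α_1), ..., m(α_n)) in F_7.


c = [0, 0, 3, 4, 4]

Message polynomial: m(x) = 5 + 1·x + 1·x^2 (mod 7).
For each evaluation point α_i, compute m(α_i) mod 7:
  α_1 = 1: Horner steps 1 → 2 → 0, so m(1) = 0.
  α_2 = 5: Horner steps 1 → 6 → 0, so m(5) = 0.
  α_3 = 3: Horner steps 1 → 4 → 3, so m(3) = 3.
  α_4 = 2: Horner steps 1 → 3 → 4, so m(2) = 4.
  α_5 = 4: Horner steps 1 → 5 → 4, so m(4) = 4.
Codeword c = [0, 0, 3, 4, 4] ∈ F_7^5.


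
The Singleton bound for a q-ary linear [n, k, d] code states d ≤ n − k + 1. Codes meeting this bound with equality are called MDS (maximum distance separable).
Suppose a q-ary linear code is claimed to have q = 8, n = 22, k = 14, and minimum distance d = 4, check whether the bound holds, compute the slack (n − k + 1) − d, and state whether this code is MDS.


Singleton RHS = n − k + 1 = 9, slack = 5, bound satisfied, not MDS.

Singleton bound: d ≤ n − k + 1.
Here n = 22, k = 14, so n − k + 1 = 9.
Given d = 4, check d ≤ 9: YES.
Slack = (n − k + 1) − d = 5.
The code is NOT MDS (slack = 5 > 0).
Description: the claimed parameters are [22, 14, 4]_8; such a code would be non-MDS.


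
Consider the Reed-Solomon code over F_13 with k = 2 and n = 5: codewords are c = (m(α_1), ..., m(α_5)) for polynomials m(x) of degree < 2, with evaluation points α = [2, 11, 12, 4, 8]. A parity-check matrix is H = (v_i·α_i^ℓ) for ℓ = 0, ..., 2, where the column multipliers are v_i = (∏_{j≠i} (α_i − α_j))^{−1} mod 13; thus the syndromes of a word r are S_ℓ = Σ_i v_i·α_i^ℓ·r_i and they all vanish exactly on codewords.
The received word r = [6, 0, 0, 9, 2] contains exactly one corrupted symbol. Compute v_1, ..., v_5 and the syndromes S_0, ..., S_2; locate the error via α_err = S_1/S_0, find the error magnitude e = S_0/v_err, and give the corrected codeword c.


S = (12, 1, 12), error at position 3, error magnitude e = 5, c = [6, 0, 8, 9, 2].

Step 1: column multipliers v_i = (∏_{j≠i}(α_i − α_j))^{−1} mod 13.
  i = 1 (α = 2): (2−11)(2−12)(2−4)(2−8) = (−9)·(−10)·(−2)·(−6) = 1080 ≡ 1, so v_1 = 1^{−1} = 1 (mod 13).
  i = 2 (α = 11): (11−2)(11−12)(11−4)(11−8) = 9·(−1)·7·3 = −189 ≡ 6, so v_2 = 6^{−1} = 11 (mod 13).
  i = 3 (α = 12): (12−2)(12−11)(12−4)(12−8) = 10·1·8·4 = 320 ≡ 8, so v_3 = 8^{−1} = 5 (mod 13).
  i = 4 (α = 4): (4−2)(4−11)(4−12)(4−8) = 2·(−7)·(−8)·(−4) = −448 ≡ 7, so v_4 = 7^{−1} = 2 (mod 13).
  i = 5 (α = 8): (8−2)(8−11)(8−12)(8−4) = 6·(−3)·(−4)·4 = 288 ≡ 2, so v_5 = 2^{−1} = 7 (mod 13).
  v = [1, 11, 5, 2, 7].
Step 2: syndromes of r = [6, 0, 0, 9, 2] (all sums mod 13).
  S_0 = Σ v_i r_i = 1·6 + 11·0 + 5·0 + 2·9 + 7·2 = 38 ≡ 12.
  S_1 = Σ v_i α_i r_i = 1·2·6 + 11·11·0 + 5·12·0 + 2·4·9 + 7·8·2 = 196 ≡ 1.
  α_i^2 mod 13 = [4, 4, 1, 3, 12].
  S_2 = Σ v_i α_i^2 r_i = 1·4·6 + 11·4·0 + 5·1·0 + 2·3·9 + 7·12·2 = 246 ≡ 12.
  S = (12, 1, 12) ≠ 0, so r is not a codeword (an error is present).
Step 3: locate the error. For a single error e at position i, S_ℓ = v_i·e·α_i^ℓ, so α_err = S_1/S_0.
  S_0^{−1} = 12^{−1} = 12 (mod 13), so α_err = 1·12 = 12 ≡ 12 = α_3. Error position i = 3.
  Consistency check: S_2/S_1 = 12·1 = 12 ≡ 12 = α_err ✓ (single-error assumption holds).
Step 4: error magnitude e = S_0/v_3 = S_0·∏_{j≠3}(α_3 − α_j) = 12·8 = 96 ≡ 5 (mod 13).
Step 5: correct position 3: c_3 = r_3 − e = 0 − 5 ≡ 8 (mod 13). Hence c = [6, 0, 8, 9, 2].
  Check: interpolating c through the α_i gives m(x) = 3 + 8·x (degree < 2) with m(α_i) = c_i for every i, so c is indeed a codeword.


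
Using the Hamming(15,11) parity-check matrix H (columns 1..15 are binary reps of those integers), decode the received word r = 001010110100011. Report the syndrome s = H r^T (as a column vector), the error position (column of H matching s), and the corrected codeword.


s = (0, 0, 1, 0)^T, error position = 2, corrected codeword c = 011010110100011

Compute s = H r^T mod 2 one row at a time:
  s_1 = 1 + 0 + 1 + 0 + 0 + 0 + 1 + 1 = 4 ≡ 0 (mod 2).
  s_2 = 0 + 1 + 0 + 1 + 0 + 0 + 1 + 1 = 4 ≡ 0 (mod 2).
  s_3 = 0 + 1 + 0 + 1 + 1 + 0 + 1 + 1 = 5 ≡ 1 (mod 2).
  s_4 = 0 + 1 + 1 + 1 + 0 + 0 + 0 + 1 = 4 ≡ 0 (mod 2).
s = (0, 0, 1, 0)^T — this equals column 2 of H (binary 0010), so error is at position 2.
Correct: flip bit 2 of r = 001010110100011 to get c = 011010110100011.


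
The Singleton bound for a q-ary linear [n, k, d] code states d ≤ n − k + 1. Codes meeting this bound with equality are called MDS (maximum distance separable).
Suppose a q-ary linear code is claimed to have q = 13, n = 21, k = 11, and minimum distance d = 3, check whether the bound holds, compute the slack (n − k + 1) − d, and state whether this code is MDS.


Singleton RHS = n − k + 1 = 11, slack = 8, bound satisfied, not MDS.

Singleton bound: d ≤ n − k + 1.
Here n = 21, k = 11, so n − k + 1 = 11.
Given d = 3, check d ≤ 11: YES.
Slack = (n − k + 1) − d = 8.
The code is NOT MDS (slack = 8 > 0).
Description: the claimed parameters are [21, 11, 3]_13; such a code would be non-MDS.


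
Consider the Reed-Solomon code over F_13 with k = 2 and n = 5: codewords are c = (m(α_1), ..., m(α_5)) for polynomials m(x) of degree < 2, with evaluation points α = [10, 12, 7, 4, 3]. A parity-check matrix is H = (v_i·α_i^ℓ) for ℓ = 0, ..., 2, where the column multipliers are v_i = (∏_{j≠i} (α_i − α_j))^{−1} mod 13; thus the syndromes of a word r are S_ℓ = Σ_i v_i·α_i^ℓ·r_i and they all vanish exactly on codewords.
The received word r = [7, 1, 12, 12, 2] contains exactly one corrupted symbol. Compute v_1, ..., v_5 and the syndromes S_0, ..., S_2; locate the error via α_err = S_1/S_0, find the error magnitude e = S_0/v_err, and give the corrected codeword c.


S = (2, 1, 7), error at position 3, error magnitude e = 9, c = [7, 1, 3, 12, 2].

Step 1: column multipliers v_i = (∏_{j≠i}(α_i − α_j))^{−1} mod 13.
  i = 1 (α = 10): (10−12)(10−7)(10−4)(10−3) = (−2)·3·6·7 = −252 ≡ 8, so v_1 = 8^{−1} = 5 (mod 13).
  i = 2 (α = 12): (12−10)(12−7)(12−4)(12−3) = 2·5·8·9 = 720 ≡ 5, so v_2 = 5^{−1} = 8 (mod 13).
  i = 3 (α = 7): (7−10)(7−12)(7−4)(7−3) = (−3)·(−5)·3·4 = 180 ≡ 11, so v_3 = 11^{−1} = 6 (mod 13).
  i = 4 (α = 4): (4−10)(4−12)(4−7)(4−3) = (−6)·(−8)·(−3)·1 = −144 ≡ 12, so v_4 = 12^{−1} = 12 (mod 13).
  i = 5 (α = 3): (3−10)(3−12)(3−7)(3−4) = (−7)·(−9)·(−4)·(−1) = 252 ≡ 5, so v_5 = 5^{−1} = 8 (mod 13).
  v = [5, 8, 6, 12, 8].
Step 2: syndromes of r = [7, 1, 12, 12, 2] (all sums mod 13).
  S_0 = Σ v_i r_i = 5·7 + 8·1 + 6·12 + 12·12 + 8·2 = 275 ≡ 2.
  S_1 = Σ v_i α_i r_i = 5·10·7 + 8·12·1 + 6·7·12 + 12·4·12 + 8·3·2 = 1574 ≡ 1.
  α_i^2 mod 13 = [9, 1, 10, 3, 9].
  S_2 = Σ v_i α_i^2 r_i = 5·9·7 + 8·1·1 + 6·10·12 + 12·3·12 + 8·9·2 = 1619 ≡ 7.
  S = (2, 1, 7) ≠ 0, so r is not a codeword (an error is present).
Step 3: locate the error. For a single error e at position i, S_ℓ = v_i·e·α_i^ℓ, so α_err = S_1/S_0.
  S_0^{−1} = 2^{−1} = 7 (mod 13), so α_err = 1·7 = 7 ≡ 7 = α_3. Error position i = 3.
  Consistency check: S_2/S_1 = 7·1 = 7 ≡ 7 = α_err ✓ (single-error assumption holds).
Step 4: error magnitude e = S_0/v_3 = S_0·∏_{j≠3}(α_3 − α_j) = 2·11 = 22 ≡ 9 (mod 13).
Step 5: correct position 3: c_3 = r_3 − e = 12 − 9 ≡ 3 (mod 13). Hence c = [7, 1, 3, 12, 2].
  Check: interpolating c through the α_i gives m(x) = 11 + 10·x (degree < 2) with m(α_i) = c_i for every i, so c is indeed a codeword.


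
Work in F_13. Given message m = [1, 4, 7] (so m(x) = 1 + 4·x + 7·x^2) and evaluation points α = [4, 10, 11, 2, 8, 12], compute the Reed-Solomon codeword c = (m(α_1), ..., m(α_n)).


c = [12, 0, 8, 11, 0, 4]

Message polynomial: m(x) = 1 + 4·x + 7·x^2 (mod 13).
For each evaluation point α_i, compute m(α_i) mod 13:
  α_1 = 4: Horner steps 7 → 6 → 12, so m(4) = 12.
  α_2 = 10: Horner steps 7 → 9 → 0, so m(10) = 0.
  α_3 = 11: Horner steps 7 → 3 → 8, so m(11) = 8.
  α_4 = 2: Horner steps 7 → 5 → 11, so m(2) = 11.
  α_5 = 8: Horner steps 7 → 8 → 0, so m(8) = 0.
  α_6 = 12: Horner steps 7 → 10 → 4, so m(12) = 4.
Codeword c = [12, 0, 8, 11, 0, 4] ∈ F_13^6.


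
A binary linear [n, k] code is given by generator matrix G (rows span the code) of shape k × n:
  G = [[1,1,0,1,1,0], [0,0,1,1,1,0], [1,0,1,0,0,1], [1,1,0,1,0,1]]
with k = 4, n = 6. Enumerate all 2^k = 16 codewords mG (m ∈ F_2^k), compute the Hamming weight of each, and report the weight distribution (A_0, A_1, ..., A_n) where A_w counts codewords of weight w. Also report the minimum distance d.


Weight distribution: A_0 = 1, A_2 = 4, A_3 = 6, A_4 = 3, A_5 = 2. Minimum distance d = 2.

Enumerate all 2^4 = 16 messages m ∈ F_2^4.
For each, compute codeword c = mG in F_2^6, then tally its weight.
  m = 0000 → c = 000000, weight = 0.
  m = 1000 → c = 110110, weight = 4.
  m = 0100 → c = 001110, weight = 3.
  m = 1100 → c = 111000, weight = 3.
  m = 0010 → c = 101001, weight = 3.
  m = 1010 → c = 011111, weight = 5.
  m = 0110 → c = 100111, weight = 4.
  m = 1110 → c = 010001, weight = 2.
  m = 0001 → c = 110101, weight = 4.
  m = 1001 → c = 000011, weight = 2.
  m = 0101 → c = 111011, weight = 5.
  m = 1101 → c = 001101, weight = 3.
  m = 0011 → c = 011100, weight = 3.
  m = 1011 → c = 101010, weight = 3.
  m = 0111 → c = 010010, weight = 2.
  m = 1111 → c = 100100, weight = 2.
Tally weights:
  weight 0: 1 codewords.
  weight 2: 4 codewords.
  weight 3: 6 codewords.
  weight 4: 3 codewords.
  weight 5: 2 codewords.
Minimum distance d = smallest w > 0 with A_w > 0 = 2.
Sanity: Σ A_w = 16 = 2^4 = 16 ✓.


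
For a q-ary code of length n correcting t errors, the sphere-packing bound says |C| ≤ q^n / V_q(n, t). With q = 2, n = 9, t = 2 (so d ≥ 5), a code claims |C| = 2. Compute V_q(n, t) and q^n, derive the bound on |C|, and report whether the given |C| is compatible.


V_q(n, t) = 46, q^n = 512, Hamming bound = 11, |C| = 2 ≤ bound (satisfied).

Step 1: Compute V_q(n, t) = Σ_{j=0}^2 C(n, j) (q−1)^j.
  j = 0: C(9,0)·(1)^0 = 1·1 = 1.
  j = 1: C(9,1)·(1)^1 = 9·1 = 9.
  j = 2: C(9,2)·(1)^2 = 36·1 = 36.
  V_q(n, t) = 1 + 9 + 36 = 46.
Step 2: q^n = 2^9 = 512.
Step 3: Hamming bound ⌊q^n / V_q(n,t)⌋ = ⌊512/46⌋ = 11.
Step 4: Compare |C| = 2 to 11: satisfied.
The claimed |C| lies below the Hamming bound.


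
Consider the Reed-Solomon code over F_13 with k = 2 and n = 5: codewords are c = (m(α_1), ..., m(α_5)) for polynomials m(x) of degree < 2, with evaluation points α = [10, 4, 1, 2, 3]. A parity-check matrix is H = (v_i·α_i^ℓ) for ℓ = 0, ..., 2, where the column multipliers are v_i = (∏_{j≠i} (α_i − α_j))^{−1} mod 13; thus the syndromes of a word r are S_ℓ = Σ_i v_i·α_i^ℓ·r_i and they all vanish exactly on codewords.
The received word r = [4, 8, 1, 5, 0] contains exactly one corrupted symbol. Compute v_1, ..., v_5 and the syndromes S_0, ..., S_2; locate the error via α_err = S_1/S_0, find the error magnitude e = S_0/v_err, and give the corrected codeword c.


S = (2, 2, 2), error at position 3, error magnitude e = 4, c = [4, 8, 10, 5, 0].

Step 1: column multipliers v_i = (∏_{j≠i}(α_i − α_j))^{−1} mod 13.
  i = 1 (α = 10): (10−4)(10−1)(10−2)(10−3) = 6·9·8·7 = 3024 ≡ 8, so v_1 = 8^{−1} = 5 (mod 13).
  i = 2 (α = 4): (4−10)(4−1)(4−2)(4−3) = (−6)·3·2·1 = −36 ≡ 3, so v_2 = 3^{−1} = 9 (mod 13).
  i = 3 (α = 1): (1−10)(1−4)(1−2)(1−3) = (−9)·(−3)·(−1)·(−2) = 54 ≡ 2, so v_3 = 2^{−1} = 7 (mod 13).
  i = 4 (α = 2): (2−10)(2−4)(2−1)(2−3) = (−8)·(−2)·1·(−1) = −16 ≡ 10, so v_4 = 10^{−1} = 4 (mod 13).
  i = 5 (α = 3): (3−10)(3−4)(3−1)(3−2) = (−7)·(−1)·2·1 = 14 ≡ 1, so v_5 = 1^{−1} = 1 (mod 13).
  v = [5, 9, 7, 4, 1].
Step 2: syndromes of r = [4, 8, 1, 5, 0] (all sums mod 13).
  S_0 = Σ v_i r_i = 5·4 + 9·8 + 7·1 + 4·5 + 1·0 = 119 ≡ 2.
  S_1 = Σ v_i α_i r_i = 5·10·4 + 9·4·8 + 7·1·1 + 4·2·5 + 1·3·0 = 535 ≡ 2.
  α_i^2 mod 13 = [9, 3, 1, 4, 9].
  S_2 = Σ v_i α_i^2 r_i = 5·9·4 + 9·3·8 + 7·1·1 + 4·4·5 + 1·9·0 = 483 ≡ 2.
  S = (2, 2, 2) ≠ 0, so r is not a codeword (an error is present).
Step 3: locate the error. For a single error e at position i, S_ℓ = v_i·e·α_i^ℓ, so α_err = S_1/S_0.
  S_0^{−1} = 2^{−1} = 7 (mod 13), so α_err = 2·7 = 14 ≡ 1 = α_3. Error position i = 3.
  Consistency check: S_2/S_1 = 2·7 = 14 ≡ 1 = α_err ✓ (single-error assumption holds).
Step 4: error magnitude e = S_0/v_3 = S_0·∏_{j≠3}(α_3 − α_j) = 2·2 = 4 ≡ 4 (mod 13).
Step 5: correct position 3: c_3 = r_3 − e = 1 − 4 ≡ 10 (mod 13). Hence c = [4, 8, 10, 5, 0].
  Check: interpolating c through the α_i gives m(x) = 2 + 8·x (degree < 2) with m(α_i) = c_i for every i, so c is indeed a codeword.


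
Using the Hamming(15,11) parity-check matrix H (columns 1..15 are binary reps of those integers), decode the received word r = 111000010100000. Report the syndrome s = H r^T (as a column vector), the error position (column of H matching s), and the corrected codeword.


s = (0, 0, 1, 0)^T, error position = 2, corrected codeword c = 101000010100000

Compute s = H r^T mod 2 one row at a time:
  s_1 = 1 + 0 + 1 + 0 + 0 + 0 + 0 + 0 = 2 ≡ 0 (mod 2).
  s_2 = 0 + 0 + 0 + 0 + 0 + 0 + 0 + 0 = 0 ≡ 0 (mod 2).
  s_3 = 1 + 1 + 0 + 0 + 1 + 0 + 0 + 0 = 3 ≡ 1 (mod 2).
  s_4 = 1 + 1 + 0 + 0 + 0 + 0 + 0 + 0 = 2 ≡ 0 (mod 2).
s = (0, 0, 1, 0)^T — this equals column 2 of H (binary 0010), so error is at position 2.
Correct: flip bit 2 of r = 111000010100000 to get c = 101000010100000.


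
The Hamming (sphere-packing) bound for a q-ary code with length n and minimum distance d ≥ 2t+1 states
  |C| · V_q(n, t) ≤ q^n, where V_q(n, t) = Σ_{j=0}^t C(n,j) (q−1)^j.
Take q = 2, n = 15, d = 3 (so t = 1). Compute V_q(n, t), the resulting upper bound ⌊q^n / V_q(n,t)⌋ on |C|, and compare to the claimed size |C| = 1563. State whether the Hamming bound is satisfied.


V_q(n, t) = 16, q^n = 32768, Hamming bound = 2048, |C| = 1563 ≤ bound (satisfied).

Step 1: Compute V_q(n, t) = Σ_{j=0}^1 C(n, j) (q−1)^j.
  j = 0: C(15,0)·(1)^0 = 1·1 = 1.
  j = 1: C(15,1)·(1)^1 = 15·1 = 15.
  V_q(n, t) = 1 + 15 = 16.
Step 2: q^n = 2^15 = 32768.
Step 3: Hamming bound ⌊q^n / V_q(n,t)⌋ = ⌊32768/16⌋ = 2048.
Step 4: Compare |C| = 1563 to 2048: satisfied.
The claimed |C| lies below the Hamming bound.


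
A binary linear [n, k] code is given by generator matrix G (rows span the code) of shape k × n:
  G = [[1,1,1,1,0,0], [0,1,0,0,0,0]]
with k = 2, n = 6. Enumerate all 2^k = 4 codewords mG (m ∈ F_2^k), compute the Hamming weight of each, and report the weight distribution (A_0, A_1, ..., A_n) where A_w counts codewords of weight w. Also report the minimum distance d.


Weight distribution: A_0 = 1, A_1 = 1, A_3 = 1, A_4 = 1. Minimum distance d = 1.

Enumerate all 2^2 = 4 messages m ∈ F_2^2.
For each, compute codeword c = mG in F_2^6, then tally its weight.
  m = 00 → c = 000000, weight = 0.
  m = 10 → c = 111100, weight = 4.
  m = 01 → c = 010000, weight = 1.
  m = 11 → c = 101100, weight = 3.
Tally weights:
  weight 0: 1 codewords.
  weight 1: 1 codewords.
  weight 3: 1 codewords.
  weight 4: 1 codewords.
Minimum distance d = smallest w > 0 with A_w > 0 = 1.
Sanity: Σ A_w = 4 = 2^2 = 4 ✓.


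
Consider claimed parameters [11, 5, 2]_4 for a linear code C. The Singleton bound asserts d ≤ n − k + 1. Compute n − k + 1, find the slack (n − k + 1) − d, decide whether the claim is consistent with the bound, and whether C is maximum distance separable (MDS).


Singleton RHS = n − k + 1 = 7, slack = 5, bound satisfied, not MDS.

Singleton bound: d ≤ n − k + 1.
Here n = 11, k = 5, so n − k + 1 = 7.
Given d = 2, check d ≤ 7: YES.
Slack = (n − k + 1) − d = 5.
The code is NOT MDS (slack = 5 > 0).
Description: the claimed parameters are [11, 5, 2]_4; such a code would be non-MDS.


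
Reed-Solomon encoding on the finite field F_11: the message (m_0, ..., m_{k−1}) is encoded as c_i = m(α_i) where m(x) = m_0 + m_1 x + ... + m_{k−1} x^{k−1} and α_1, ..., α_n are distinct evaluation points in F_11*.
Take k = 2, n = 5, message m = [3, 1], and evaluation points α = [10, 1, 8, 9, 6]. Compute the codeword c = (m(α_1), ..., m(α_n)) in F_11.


c = [2, 4, 0, 1, 9]

Message polynomial: m(x) = 3 + 1·x (mod 11).
For each evaluation point α_i, compute m(α_i) mod 11:
  α_1 = 10: Horner steps 1 → 2, so m(10) = 2.
  α_2 = 1: Horner steps 1 → 4, so m(1) = 4.
  α_3 = 8: Horner steps 1 → 0, so m(8) = 0.
  α_4 = 9: Horner steps 1 → 1, so m(9) = 1.
  α_5 = 6: Horner steps 1 → 9, so m(6) = 9.
Codeword c = [2, 4, 0, 1, 9] ∈ F_11^5.


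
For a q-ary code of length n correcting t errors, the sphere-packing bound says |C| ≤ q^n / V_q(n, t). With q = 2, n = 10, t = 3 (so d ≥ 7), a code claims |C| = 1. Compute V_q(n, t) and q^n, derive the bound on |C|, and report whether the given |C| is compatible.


V_q(n, t) = 176, q^n = 1024, Hamming bound = 5, |C| = 1 ≤ bound (satisfied).

Step 1: Compute V_q(n, t) = Σ_{j=0}^3 C(n, j) (q−1)^j.
  j = 0: C(10,0)·(1)^0 = 1·1 = 1.
  j = 1: C(10,1)·(1)^1 = 10·1 = 10.
  j = 2: C(10,2)·(1)^2 = 45·1 = 45.
  j = 3: C(10,3)·(1)^3 = 120·1 = 120.
  V_q(n, t) = 1 + 10 + 45 + 120 = 176.
Step 2: q^n = 2^10 = 1024.
Step 3: Hamming bound ⌊q^n / V_q(n,t)⌋ = ⌊1024/176⌋ = 5.
Step 4: Compare |C| = 1 to 5: satisfied.
The claimed |C| lies below the Hamming bound.


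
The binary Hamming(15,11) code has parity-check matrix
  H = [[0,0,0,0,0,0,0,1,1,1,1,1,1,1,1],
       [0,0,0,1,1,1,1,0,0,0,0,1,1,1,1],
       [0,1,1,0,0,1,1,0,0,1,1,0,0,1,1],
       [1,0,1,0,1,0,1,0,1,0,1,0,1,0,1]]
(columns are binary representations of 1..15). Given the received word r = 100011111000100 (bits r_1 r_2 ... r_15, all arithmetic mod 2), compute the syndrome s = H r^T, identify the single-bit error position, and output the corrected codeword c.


s = (1, 0, 0, 1)^T, error position = 9, corrected codeword c = 100011110000100

Compute s = H r^T mod 2 one row at a time:
  s_1 = 1 + 1 + 0 + 0 + 0 + 1 + 0 + 0 = 3 ≡ 1 (mod 2).
  s_2 = 0 + 1 + 1 + 1 + 0 + 1 + 0 + 0 = 4 ≡ 0 (mod 2).
  s_3 = 0 + 0 + 1 + 1 + 0 + 0 + 0 + 0 = 2 ≡ 0 (mod 2).
  s_4 = 1 + 0 + 1 + 1 + 1 + 0 + 1 + 0 = 5 ≡ 1 (mod 2).
s = (1, 0, 0, 1)^T — this equals column 9 of H (binary 1001), so error is at position 9.
Correct: flip bit 9 of r = 100011111000100 to get c = 100011110000100.


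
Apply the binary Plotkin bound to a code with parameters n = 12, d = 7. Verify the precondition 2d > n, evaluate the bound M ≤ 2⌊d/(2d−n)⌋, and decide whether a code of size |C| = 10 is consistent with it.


Plotkin bound M ≤ 6; given |C| = 10 > bound (violated).

Check applicability: 2d = 14, n = 12.
2d − n = 2 > 0, so Plotkin applies.
Compute d/(2d−n) = 7/2 ≈ 3.5000.
⌊d/(2d−n)⌋ = 3.
Plotkin bound: M ≤ 2·3 = 6.
Given |C| = 10, check: VIOLATED.
This |C| is above the Plotkin bound, so no binary code with n = 12, d = 7 and 10 codewords exists.


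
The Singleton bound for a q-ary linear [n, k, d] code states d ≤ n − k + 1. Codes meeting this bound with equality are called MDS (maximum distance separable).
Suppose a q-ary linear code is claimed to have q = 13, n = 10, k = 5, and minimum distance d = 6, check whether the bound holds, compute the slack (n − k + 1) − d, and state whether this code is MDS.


Singleton RHS = n − k + 1 = 6, slack = 0, bound satisfied, MDS.

Singleton bound: d ≤ n − k + 1.
Here n = 10, k = 5, so n − k + 1 = 6.
Given d = 6, check d ≤ 6: YES.
Slack = (n − k + 1) − d = 0.
The code is MDS (slack = 0).
Description: the claimed parameters are [10, 5, 6]_13; such a code would be MDS (meets Singleton bound).


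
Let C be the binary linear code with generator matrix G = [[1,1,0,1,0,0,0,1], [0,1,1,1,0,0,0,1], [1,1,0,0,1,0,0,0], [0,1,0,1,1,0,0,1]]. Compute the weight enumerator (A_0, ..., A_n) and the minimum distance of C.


Weight distribution: A_0 = 1, A_1 = 1, A_2 = 3, A_3 = 6, A_4 = 3, A_5 = 1, A_6 = 1. Minimum distance d = 1.

Enumerate all 2^4 = 16 messages m ∈ F_2^4.
For each, compute codeword c = mG in F_2^8, then tally its weight.
  m = 0000 → c = 00000000, weight = 0.
  m = 1000 → c = 11010001, weight = 4.
  m = 0100 → c = 01110001, weight = 4.
  m = 1100 → c = 10100000, weight = 2.
  m = 0010 → c = 11001000, weight = 3.
  m = 1010 → c = 00011001, weight = 3.
  m = 0110 → c = 10111001, weight = 5.
  m = 1110 → c = 01101000, weight = 3.
  m = 0001 → c = 01011001, weight = 4.
  m = 1001 → c = 10001000, weight = 2.
  m = 0101 → c = 00101000, weight = 2.
  m = 1101 → c = 11111001, weight = 6.
  m = 0011 → c = 10010001, weight = 3.
  m = 1011 → c = 01000000, weight = 1.
  m = 0111 → c = 11100000, weight = 3.
  m = 1111 → c = 00110001, weight = 3.
Tally weights:
  weight 0: 1 codewords.
  weight 1: 1 codewords.
  weight 2: 3 codewords.
  weight 3: 6 codewords.
  weight 4: 3 codewords.
  weight 5: 1 codewords.
  weight 6: 1 codewords.
Minimum distance d = smallest w > 0 with A_w > 0 = 1.
Sanity: Σ A_w = 16 = 2^4 = 16 ✓.


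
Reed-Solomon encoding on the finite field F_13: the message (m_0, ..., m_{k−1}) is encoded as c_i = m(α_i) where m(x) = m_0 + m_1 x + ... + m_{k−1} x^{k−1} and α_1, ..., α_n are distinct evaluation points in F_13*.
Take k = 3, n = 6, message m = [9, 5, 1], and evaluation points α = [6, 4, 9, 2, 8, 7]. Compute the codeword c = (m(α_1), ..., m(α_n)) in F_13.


c = [10, 6, 5, 10, 9, 2]

Message polynomial: m(x) = 9 + 5·x + 1·x^2 (mod 13).
For each evaluation point α_i, compute m(α_i) mod 13:
  α_1 = 6: Horner steps 1 → 11 → 10, so m(6) = 10.
  α_2 = 4: Horner steps 1 → 9 → 6, so m(4) = 6.
  α_3 = 9: Horner steps 1 → 1 → 5, so m(9) = 5.
  α_4 = 2: Horner steps 1 → 7 → 10, so m(2) = 10.
  α_5 = 8: Horner steps 1 → 0 → 9, so m(8) = 9.
  α_6 = 7: Horner steps 1 → 12 → 2, so m(7) = 2.
Codeword c = [10, 6, 5, 10, 9, 2] ∈ F_13^6.


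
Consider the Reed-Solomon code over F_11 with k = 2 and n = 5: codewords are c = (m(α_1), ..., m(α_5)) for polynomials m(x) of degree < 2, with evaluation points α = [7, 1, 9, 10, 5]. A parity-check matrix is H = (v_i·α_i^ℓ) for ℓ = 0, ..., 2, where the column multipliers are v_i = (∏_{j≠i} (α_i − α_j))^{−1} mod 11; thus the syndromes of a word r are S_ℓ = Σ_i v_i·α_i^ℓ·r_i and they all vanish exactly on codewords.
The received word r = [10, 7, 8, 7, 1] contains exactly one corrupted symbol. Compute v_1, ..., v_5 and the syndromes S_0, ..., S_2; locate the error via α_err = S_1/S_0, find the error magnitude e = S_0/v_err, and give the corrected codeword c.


S = (2, 2, 2), error at position 2, error magnitude e = 2, c = [10, 5, 8, 7, 1].

Step 1: column multipliers v_i = (∏_{j≠i}(α_i − α_j))^{−1} mod 11.
  i = 1 (α = 7): (7−1)(7−9)(7−10)(7−5) = 6·(−2)·(−3)·2 = 72 ≡ 6, so v_1 = 6^{−1} = 2 (mod 11).
  i = 2 (α = 1): (1−7)(1−9)(1−10)(1−5) = (−6)·(−8)·(−9)·(−4) = 1728 ≡ 1, so v_2 = 1^{−1} = 1 (mod 11).
  i = 3 (α = 9): (9−7)(9−1)(9−10)(9−5) = 2·8·(−1)·4 = −64 ≡ 2, so v_3 = 2^{−1} = 6 (mod 11).
  i = 4 (α = 10): (10−7)(10−1)(10−9)(10−5) = 3·9·1·5 = 135 ≡ 3, so v_4 = 3^{−1} = 4 (mod 11).
  i = 5 (α = 5): (5−7)(5−1)(5−9)(5−10) = (−2)·4·(−4)·(−5) = −160 ≡ 5, so v_5 = 5^{−1} = 9 (mod 11).
  v = [2, 1, 6, 4, 9].
Step 2: syndromes of r = [10, 7, 8, 7, 1] (all sums mod 11).
  S_0 = Σ v_i r_i = 2·10 + 1·7 + 6·8 + 4·7 + 9·1 = 112 ≡ 2.
  S_1 = Σ v_i α_i r_i = 2·7·10 + 1·1·7 + 6·9·8 + 4·10·7 + 9·5·1 = 904 ≡ 2.
  α_i^2 mod 11 = [5, 1, 4, 1, 3].
  S_2 = Σ v_i α_i^2 r_i = 2·5·10 + 1·1·7 + 6·4·8 + 4·1·7 + 9·3·1 = 354 ≡ 2.
  S = (2, 2, 2) ≠ 0, so r is not a codeword (an error is present).
Step 3: locate the error. For a single error e at position i, S_ℓ = v_i·e·α_i^ℓ, so α_err = S_1/S_0.
  S_0^{−1} = 2^{−1} = 6 (mod 11), so α_err = 2·6 = 12 ≡ 1 = α_2. Error position i = 2.
  Consistency check: S_2/S_1 = 2·6 = 12 ≡ 1 = α_err ✓ (single-error assumption holds).
Step 4: error magnitude e = S_0/v_2 = S_0·∏_{j≠2}(α_2 − α_j) = 2·1 = 2 ≡ 2 (mod 11).
Step 5: correct position 2: c_2 = r_2 − e = 7 − 2 ≡ 5 (mod 11). Hence c = [10, 5, 8, 7, 1].
  Check: interpolating c through the α_i gives m(x) = 6 + 10·x (degree < 2) with m(α_i) = c_i for every i, so c is indeed a codeword.


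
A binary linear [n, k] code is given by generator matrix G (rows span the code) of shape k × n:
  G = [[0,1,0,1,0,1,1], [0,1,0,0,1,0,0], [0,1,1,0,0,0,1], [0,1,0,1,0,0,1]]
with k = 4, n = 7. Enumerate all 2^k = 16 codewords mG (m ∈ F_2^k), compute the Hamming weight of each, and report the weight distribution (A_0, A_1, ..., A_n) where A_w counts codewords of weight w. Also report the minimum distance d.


Weight distribution: A_0 = 1, A_1 = 1, A_2 = 2, A_3 = 6, A_4 = 5, A_5 = 1. Minimum distance d = 1.

Enumerate all 2^4 = 16 messages m ∈ F_2^4.
For each, compute codeword c = mG in F_2^7, then tally its weight.
  m = 0000 → c = 0000000, weight = 0.
  m = 1000 → c = 0101011, weight = 4.
  m = 0100 → c = 0100100, weight = 2.
  m = 1100 → c = 0001111, weight = 4.
  m = 0010 → c = 0110001, weight = 3.
  m = 1010 → c = 0011010, weight = 3.
  m = 0110 → c = 0010101, weight = 3.
  m = 1110 → c = 0111110, weight = 5.
  m = 0001 → c = 0101001, weight = 3.
  m = 1001 → c = 0000010, weight = 1.
  m = 0101 → c = 0001101, weight = 3.
  m = 1101 → c = 0100110, weight = 3.
  m = 0011 → c = 0011000, weight = 2.
  m = 1011 → c = 0110011, weight = 4.
  m = 0111 → c = 0111100, weight = 4.
  m = 1111 → c = 0010111, weight = 4.
Tally weights:
  weight 0: 1 codewords.
  weight 1: 1 codewords.
  weight 2: 2 codewords.
  weight 3: 6 codewords.
  weight 4: 5 codewords.
  weight 5: 1 codewords.
Minimum distance d = smallest w > 0 with A_w > 0 = 1.
Sanity: Σ A_w = 16 = 2^4 = 16 ✓.


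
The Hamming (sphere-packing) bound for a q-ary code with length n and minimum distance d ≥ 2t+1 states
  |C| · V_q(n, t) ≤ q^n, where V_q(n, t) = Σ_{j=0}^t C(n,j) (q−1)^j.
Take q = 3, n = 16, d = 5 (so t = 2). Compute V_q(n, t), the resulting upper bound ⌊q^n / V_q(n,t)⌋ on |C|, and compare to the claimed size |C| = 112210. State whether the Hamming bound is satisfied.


V_q(n, t) = 513, q^n = 43046721, Hamming bound = 83911, |C| = 112210 > bound (violated).

Step 1: Compute V_q(n, t) = Σ_{j=0}^2 C(n, j) (q−1)^j.
  j = 0: C(16,0)·(2)^0 = 1·1 = 1.
  j = 1: C(16,1)·(2)^1 = 16·2 = 32.
  j = 2: C(16,2)·(2)^2 = 120·4 = 480.
  V_q(n, t) = 1 + 32 + 480 = 513.
Step 2: q^n = 3^16 = 43046721.
Step 3: Hamming bound ⌊q^n / V_q(n,t)⌋ = ⌊43046721/513⌋ = 83911.
Step 4: Compare |C| = 112210 to 83911: violated.
The claimed |C| lies above the Hamming bound, so no 3-ary code of length 16 with d ≥ 5 can have 112210 codewords.


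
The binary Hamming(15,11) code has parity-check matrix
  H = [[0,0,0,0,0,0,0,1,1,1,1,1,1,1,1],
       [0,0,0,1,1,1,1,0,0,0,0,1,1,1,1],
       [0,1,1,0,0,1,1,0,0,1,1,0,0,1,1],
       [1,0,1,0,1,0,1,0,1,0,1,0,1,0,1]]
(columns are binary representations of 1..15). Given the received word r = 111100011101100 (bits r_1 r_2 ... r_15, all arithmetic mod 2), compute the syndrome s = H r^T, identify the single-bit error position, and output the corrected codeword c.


s = (1, 1, 1, 0)^T, error position = 14, corrected codeword c = 111100011101110

Compute s = H r^T mod 2 one row at a time:
  s_1 = 1 + 1 + 1 + 0 + 1 + 1 + 0 + 0 = 5 ≡ 1 (mod 2).
  s_2 = 1 + 0 + 0 + 0 + 1 + 1 + 0 + 0 = 3 ≡ 1 (mod 2).
  s_3 = 1 + 1 + 0 + 0 + 1 + 0 + 0 + 0 = 3 ≡ 1 (mod 2).
  s_4 = 1 + 1 + 0 + 0 + 1 + 0 + 1 + 0 = 4 ≡ 0 (mod 2).
s = (1, 1, 1, 0)^T — this equals column 14 of H (binary 1110), so error is at position 14.
Correct: flip bit 14 of r = 111100011101100 to get c = 111100011101110.


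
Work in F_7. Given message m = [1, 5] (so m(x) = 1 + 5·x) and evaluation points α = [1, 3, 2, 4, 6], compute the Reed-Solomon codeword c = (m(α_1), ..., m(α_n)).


c = [6, 2, 4, 0, 3]

Message polynomial: m(x) = 1 + 5·x (mod 7).
For each evaluation point α_i, compute m(α_i) mod 7:
  α_1 = 1: Horner steps 5 → 6, so m(1) = 6.
  α_2 = 3: Horner steps 5 → 2, so m(3) = 2.
  α_3 = 2: Horner steps 5 → 4, so m(2) = 4.
  α_4 = 4: Horner steps 5 → 0, so m(4) = 0.
  α_5 = 6: Horner steps 5 → 3, so m(6) = 3.
Codeword c = [6, 2, 4, 0, 3] ∈ F_7^5.


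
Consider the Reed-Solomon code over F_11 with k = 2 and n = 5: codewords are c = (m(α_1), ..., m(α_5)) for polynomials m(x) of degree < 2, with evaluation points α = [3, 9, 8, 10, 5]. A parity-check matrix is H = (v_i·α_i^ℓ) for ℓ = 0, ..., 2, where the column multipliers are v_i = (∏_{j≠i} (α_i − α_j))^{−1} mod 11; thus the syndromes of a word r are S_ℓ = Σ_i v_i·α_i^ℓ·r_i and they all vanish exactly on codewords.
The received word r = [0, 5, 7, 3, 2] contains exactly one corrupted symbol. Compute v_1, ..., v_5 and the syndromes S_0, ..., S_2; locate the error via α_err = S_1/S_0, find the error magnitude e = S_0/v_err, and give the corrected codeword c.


S = (8, 2, 6), error at position 1, error magnitude e = 5, c = [6, 5, 7, 3, 2].

Step 1: column multipliers v_i = (∏_{j≠i}(α_i − α_j))^{−1} mod 11.
  i = 1 (α = 3): (3−9)(3−8)(3−10)(3−5) = (−6)·(−5)·(−7)·(−2) = 420 ≡ 2, so v_1 = 2^{−1} = 6 (mod 11).
  i = 2 (α = 9): (9−3)(9−8)(9−10)(9−5) = 6·1·(−1)·4 = −24 ≡ 9, so v_2 = 9^{−1} = 5 (mod 11).
  i = 3 (α = 8): (8−3)(8−9)(8−10)(8−5) = 5·(−1)·(−2)·3 = 30 ≡ 8, so v_3 = 8^{−1} = 7 (mod 11).
  i = 4 (α = 10): (10−3)(10−9)(10−8)(10−5) = 7·1·2·5 = 70 ≡ 4, so v_4 = 4^{−1} = 3 (mod 11).
  i = 5 (α = 5): (5−3)(5−9)(5−8)(5−10) = 2·(−4)·(−3)·(−5) = −120 ≡ 1, so v_5 = 1^{−1} = 1 (mod 11).
  v = [6, 5, 7, 3, 1].
Step 2: syndromes of r = [0, 5, 7, 3, 2] (all sums mod 11).
  S_0 = Σ v_i r_i = 6·0 + 5·5 + 7·7 + 3·3 + 1·2 = 85 ≡ 8.
  S_1 = Σ v_i α_i r_i = 6·3·0 + 5·9·5 + 7·8·7 + 3·10·3 + 1·5·2 = 717 ≡ 2.
  α_i^2 mod 11 = [9, 4, 9, 1, 3].
  S_2 = Σ v_i α_i^2 r_i = 6·9·0 + 5·4·5 + 7·9·7 + 3·1·3 + 1·3·2 = 556 ≡ 6.
  S = (8, 2, 6) ≠ 0, so r is not a codeword (an error is present).
Step 3: locate the error. For a single error e at position i, S_ℓ = v_i·e·α_i^ℓ, so α_err = S_1/S_0.
  S_0^{−1} = 8^{−1} = 7 (mod 11), so α_err = 2·7 = 14 ≡ 3 = α_1. Error position i = 1.
  Consistency check: S_2/S_1 = 6·6 = 36 ≡ 3 = α_err ✓ (single-error assumption holds).
Step 4: error magnitude e = S_0/v_1 = S_0·∏_{j≠1}(α_1 − α_j) = 8·2 = 16 ≡ 5 (mod 11).
Step 5: correct position 1: c_1 = r_1 − e = 0 − 5 ≡ 6 (mod 11). Hence c = [6, 5, 7, 3, 2].
  Check: interpolating c through the α_i gives m(x) = 1 + 9·x (degree < 2) with m(α_i) = c_i for every i, so c is indeed a codeword.


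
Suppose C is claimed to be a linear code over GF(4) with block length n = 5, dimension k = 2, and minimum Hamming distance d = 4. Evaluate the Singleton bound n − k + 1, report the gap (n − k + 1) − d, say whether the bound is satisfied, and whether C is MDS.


Singleton RHS = n − k + 1 = 4, slack = 0, bound satisfied, MDS.

Singleton bound: d ≤ n − k + 1.
Here n = 5, k = 2, so n − k + 1 = 4.
Given d = 4, check d ≤ 4: YES.
Slack = (n − k + 1) − d = 0.
The code is MDS (slack = 0).
Description: the claimed parameters are [5, 2, 4]_4; such a code would be MDS (meets Singleton bound).


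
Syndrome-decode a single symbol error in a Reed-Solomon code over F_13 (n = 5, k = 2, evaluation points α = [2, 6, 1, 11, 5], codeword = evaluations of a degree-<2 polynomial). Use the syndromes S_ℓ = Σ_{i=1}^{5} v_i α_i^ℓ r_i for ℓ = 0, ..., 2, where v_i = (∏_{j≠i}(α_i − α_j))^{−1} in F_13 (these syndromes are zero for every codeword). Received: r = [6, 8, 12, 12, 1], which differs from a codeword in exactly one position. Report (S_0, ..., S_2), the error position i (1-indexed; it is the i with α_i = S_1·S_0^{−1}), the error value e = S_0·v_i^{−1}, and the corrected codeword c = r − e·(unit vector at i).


S = (11, 4, 5), error at position 4, error magnitude e = 8, c = [6, 8, 12, 4, 1].

Step 1: column multipliers v_i = (∏_{j≠i}(α_i − α_j))^{−1} mod 13.
  i = 1 (α = 2): (2−6)(2−1)(2−11)(2−5) = (−4)·1·(−9)·(−3) = −108 ≡ 9, so v_1 = 9^{−1} = 3 (mod 13).
  i = 2 (α = 6): (6−2)(6−1)(6−11)(6−5) = 4·5·(−5)·1 = −100 ≡ 4, so v_2 = 4^{−1} = 10 (mod 13).
  i = 3 (α = 1): (1−2)(1−6)(1−11)(1−5) = (−1)·(−5)·(−10)·(−4) = 200 ≡ 5, so v_3 = 5^{−1} = 8 (mod 13).
  i = 4 (α = 11): (11−2)(11−6)(11−1)(11−5) = 9·5·10·6 = 2700 ≡ 9, so v_4 = 9^{−1} = 3 (mod 13).
  i = 5 (α = 5): (5−2)(5−6)(5−1)(5−11) = 3·(−1)·4·(−6) = 72 ≡ 7, so v_5 = 7^{−1} = 2 (mod 13).
  v = [3, 10, 8, 3, 2].
Step 2: syndromes of r = [6, 8, 12, 12, 1] (all sums mod 13).
  S_0 = Σ v_i r_i = 3·6 + 10·8 + 8·12 + 3·12 + 2·1 = 232 ≡ 11.
  S_1 = Σ v_i α_i r_i = 3·2·6 + 10·6·8 + 8·1·12 + 3·11·12 + 2·5·1 = 1018 ≡ 4.
  α_i^2 mod 13 = [4, 10, 1, 4, 12].
  S_2 = Σ v_i α_i^2 r_i = 3·4·6 + 10·10·8 + 8·1·12 + 3·4·12 + 2·12·1 = 1136 ≡ 5.
  S = (11, 4, 5) ≠ 0, so r is not a codeword (an error is present).
Step 3: locate the error. For a single error e at position i, S_ℓ = v_i·e·α_i^ℓ, so α_err = S_1/S_0.
  S_0^{−1} = 11^{−1} = 6 (mod 13), so α_err = 4·6 = 24 ≡ 11 = α_4. Error position i = 4.
  Consistency check: S_2/S_1 = 5·10 = 50 ≡ 11 = α_err ✓ (single-error assumption holds).
Step 4: error magnitude e = S_0/v_4 = S_0·∏_{j≠4}(α_4 − α_j) = 11·9 = 99 ≡ 8 (mod 13).
Step 5: correct position 4: c_4 = r_4 − e = 12 − 8 ≡ 4 (mod 13). Hence c = [6, 8, 12, 4, 1].
  Check: interpolating c through the α_i gives m(x) = 5 + 7·x (degree < 2) with m(α_i) = c_i for every i, so c is indeed a codeword.


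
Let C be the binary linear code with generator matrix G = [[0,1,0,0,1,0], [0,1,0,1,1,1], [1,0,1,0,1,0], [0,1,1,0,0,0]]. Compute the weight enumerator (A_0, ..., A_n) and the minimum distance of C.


Weight distribution: A_0 = 1, A_1 = 1, A_2 = 4, A_3 = 4, A_4 = 3, A_5 = 3. Minimum distance d = 1.

Enumerate all 2^4 = 16 messages m ∈ F_2^4.
For each, compute codeword c = mG in F_2^6, then tally its weight.
  m = 0000 → c = 000000, weight = 0.
  m = 1000 → c = 010010, weight = 2.
  m = 0100 → c = 010111, weight = 4.
  m = 1100 → c = 000101, weight = 2.
  m = 0010 → c = 101010, weight = 3.
  m = 1010 → c = 111000, weight = 3.
  m = 0110 → c = 111101, weight = 5.
  m = 1110 → c = 101111, weight = 5.
  m = 0001 → c = 011000, weight = 2.
  m = 1001 → c = 001010, weight = 2.
  m = 0101 → c = 001111, weight = 4.
  m = 1101 → c = 011101, weight = 4.
  m = 0011 → c = 110010, weight = 3.
  m = 1011 → c = 100000, weight = 1.
  m = 0111 → c = 100101, weight = 3.
  m = 1111 → c = 110111, weight = 5.
Tally weights:
  weight 0: 1 codewords.
  weight 1: 1 codewords.
  weight 2: 4 codewords.
  weight 3: 4 codewords.
  weight 4: 3 codewords.
  weight 5: 3 codewords.
Minimum distance d = smallest w > 0 with A_w > 0 = 1.
Sanity: Σ A_w = 16 = 2^4 = 16 ✓.


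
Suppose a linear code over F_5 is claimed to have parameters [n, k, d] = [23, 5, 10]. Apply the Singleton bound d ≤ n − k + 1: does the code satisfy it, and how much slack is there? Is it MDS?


Singleton RHS = n − k + 1 = 19, slack = 9, bound satisfied, not MDS.

Singleton bound: d ≤ n − k + 1.
Here n = 23, k = 5, so n − k + 1 = 19.
Given d = 10, check d ≤ 19: YES.
Slack = (n − k + 1) − d = 9.
The code is NOT MDS (slack = 9 > 0).
Description: the claimed parameters are [23, 5, 10]_5; such a code would be non-MDS.


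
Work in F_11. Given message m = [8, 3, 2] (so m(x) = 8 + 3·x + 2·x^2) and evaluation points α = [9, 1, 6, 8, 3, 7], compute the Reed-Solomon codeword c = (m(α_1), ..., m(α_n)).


c = [10, 2, 10, 6, 2, 6]

Message polynomial: m(x) = 8 + 3·x + 2·x^2 (mod 11).
For each evaluation point α_i, compute m(α_i) mod 11:
  α_1 = 9: Horner steps 2 → 10 → 10, so m(9) = 10.
  α_2 = 1: Horner steps 2 → 5 → 2, so m(1) = 2.
  α_3 = 6: Horner steps 2 → 4 → 10, so m(6) = 10.
  α_4 = 8: Horner steps 2 → 8 → 6, so m(8) = 6.
  α_5 = 3: Horner steps 2 → 9 → 2, so m(3) = 2.
  α_6 = 7: Horner steps 2 → 6 → 6, so m(7) = 6.
Codeword c = [10, 2, 10, 6, 2, 6] ∈ F_11^6.


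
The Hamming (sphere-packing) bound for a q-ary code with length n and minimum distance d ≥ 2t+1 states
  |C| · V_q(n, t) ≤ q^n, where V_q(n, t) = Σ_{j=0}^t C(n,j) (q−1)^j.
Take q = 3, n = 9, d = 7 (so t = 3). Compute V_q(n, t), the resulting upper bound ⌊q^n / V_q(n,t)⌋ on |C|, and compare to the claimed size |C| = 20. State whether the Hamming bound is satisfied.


V_q(n, t) = 835, q^n = 19683, Hamming bound = 23, |C| = 20 ≤ bound (satisfied).

Step 1: Compute V_q(n, t) = Σ_{j=0}^3 C(n, j) (q−1)^j.
  j = 0: C(9,0)·(2)^0 = 1·1 = 1.
  j = 1: C(9,1)·(2)^1 = 9·2 = 18.
  j = 2: C(9,2)·(2)^2 = 36·4 = 144.
  j = 3: C(9,3)·(2)^3 = 84·8 = 672.
  V_q(n, t) = 1 + 18 + 144 + 672 = 835.
Step 2: q^n = 3^9 = 19683.
Step 3: Hamming bound ⌊q^n / V_q(n,t)⌋ = ⌊19683/835⌋ = 23.
Step 4: Compare |C| = 20 to 23: satisfied.
The claimed |C| lies below the Hamming bound.


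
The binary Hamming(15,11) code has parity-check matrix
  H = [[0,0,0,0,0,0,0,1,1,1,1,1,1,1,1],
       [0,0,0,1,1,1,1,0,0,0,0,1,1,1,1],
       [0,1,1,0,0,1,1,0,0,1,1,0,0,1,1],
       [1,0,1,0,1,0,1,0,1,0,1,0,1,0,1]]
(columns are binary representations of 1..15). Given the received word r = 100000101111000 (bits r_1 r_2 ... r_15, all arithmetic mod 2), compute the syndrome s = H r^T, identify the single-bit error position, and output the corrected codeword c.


s = (0, 0, 1, 0)^T, error position = 2, corrected codeword c = 110000101111000

Compute s = H r^T mod 2 one row at a time:
  s_1 = 0 + 1 + 1 + 1 + 1 + 0 + 0 + 0 = 4 ≡ 0 (mod 2).
  s_2 = 0 + 0 + 0 + 1 + 1 + 0 + 0 + 0 = 2 ≡ 0 (mod 2).
  s_3 = 0 + 0 + 0 + 1 + 1 + 1 + 0 + 0 = 3 ≡ 1 (mod 2).
  s_4 = 1 + 0 + 0 + 1 + 1 + 1 + 0 + 0 = 4 ≡ 0 (mod 2).
s = (0, 0, 1, 0)^T — this equals column 2 of H (binary 0010), so error is at position 2.
Correct: flip bit 2 of r = 100000101111000 to get c = 110000101111000.


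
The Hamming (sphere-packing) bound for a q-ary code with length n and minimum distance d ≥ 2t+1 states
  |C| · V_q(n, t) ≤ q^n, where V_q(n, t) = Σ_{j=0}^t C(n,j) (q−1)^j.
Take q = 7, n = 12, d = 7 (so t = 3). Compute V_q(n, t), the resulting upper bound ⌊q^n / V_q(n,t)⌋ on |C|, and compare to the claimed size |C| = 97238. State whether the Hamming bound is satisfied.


V_q(n, t) = 49969, q^n = 13841287201, Hamming bound = 276997, |C| = 97238 ≤ bound (satisfied).

Step 1: Compute V_q(n, t) = Σ_{j=0}^3 C(n, j) (q−1)^j.
  j = 0: C(12,0)·(6)^0 = 1·1 = 1.
  j = 1: C(12,1)·(6)^1 = 12·6 = 72.
  j = 2: C(12,2)·(6)^2 = 66·36 = 2376.
  j = 3: C(12,3)·(6)^3 = 220·216 = 47520.
  V_q(n, t) = 1 + 72 + 2376 + 47520 = 49969.
Step 2: q^n = 7^12 = 13841287201.
Step 3: Hamming bound ⌊q^n / V_q(n,t)⌋ = ⌊13841287201/49969⌋ = 276997.
Step 4: Compare |C| = 97238 to 276997: satisfied.
The claimed |C| lies below the Hamming bound.
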